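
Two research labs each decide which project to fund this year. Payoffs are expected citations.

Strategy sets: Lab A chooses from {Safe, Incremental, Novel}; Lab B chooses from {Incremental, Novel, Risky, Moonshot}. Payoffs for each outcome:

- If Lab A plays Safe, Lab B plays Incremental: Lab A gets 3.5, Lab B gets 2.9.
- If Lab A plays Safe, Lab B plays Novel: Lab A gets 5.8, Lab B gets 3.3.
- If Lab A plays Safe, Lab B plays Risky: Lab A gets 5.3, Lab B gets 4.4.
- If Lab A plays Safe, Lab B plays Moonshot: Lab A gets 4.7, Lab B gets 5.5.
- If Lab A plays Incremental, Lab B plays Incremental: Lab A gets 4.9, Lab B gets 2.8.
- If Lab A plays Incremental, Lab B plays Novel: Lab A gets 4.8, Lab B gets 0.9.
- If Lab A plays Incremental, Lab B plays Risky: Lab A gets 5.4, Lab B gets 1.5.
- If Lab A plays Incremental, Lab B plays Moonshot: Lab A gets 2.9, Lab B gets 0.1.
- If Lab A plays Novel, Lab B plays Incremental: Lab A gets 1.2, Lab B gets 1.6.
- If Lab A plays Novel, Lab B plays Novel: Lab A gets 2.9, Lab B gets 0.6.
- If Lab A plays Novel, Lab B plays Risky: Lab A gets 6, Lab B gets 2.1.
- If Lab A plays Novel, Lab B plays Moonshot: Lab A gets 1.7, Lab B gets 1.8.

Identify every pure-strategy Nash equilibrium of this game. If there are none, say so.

Check each profile: it is a Nash equilibrium iff no player can strictly gain by switching unilaterally.
(Safe, Incremental): Lab A can switch to Incremental (3.5 → 4.9). Not NE.
(Safe, Novel): Lab B can switch to Risky (3.3 → 4.4). Not NE.
(Safe, Risky): Lab A can switch to Incremental (5.3 → 5.4). Not NE.
(Safe, Moonshot): Lab A gets 4.7, best alternative 2.9; Lab B gets 5.5, best alternative 4.4. No profitable deviation — NE.
(Incremental, Incremental): Lab A gets 4.9, best alternative 3.5; Lab B gets 2.8, best alternative 1.5. No profitable deviation — NE.
(Incremental, Novel): Lab A can switch to Safe (4.8 → 5.8). Not NE.
(Incremental, Risky): Lab A can switch to Novel (5.4 → 6). Not NE.
(Incremental, Moonshot): Lab A can switch to Safe (2.9 → 4.7). Not NE.
(Novel, Incremental): Lab A can switch to Safe (1.2 → 3.5). Not NE.
(Novel, Novel): Lab A can switch to Safe (2.9 → 5.8). Not NE.
(Novel, Risky): Lab A gets 6, best alternative 5.4; Lab B gets 2.1, best alternative 1.8. No profitable deviation — NE.
(Novel, Moonshot): Lab A can switch to Safe (1.7 → 4.7). Not NE.

(Safe, Moonshot); (Incremental, Incremental); (Novel, Risky)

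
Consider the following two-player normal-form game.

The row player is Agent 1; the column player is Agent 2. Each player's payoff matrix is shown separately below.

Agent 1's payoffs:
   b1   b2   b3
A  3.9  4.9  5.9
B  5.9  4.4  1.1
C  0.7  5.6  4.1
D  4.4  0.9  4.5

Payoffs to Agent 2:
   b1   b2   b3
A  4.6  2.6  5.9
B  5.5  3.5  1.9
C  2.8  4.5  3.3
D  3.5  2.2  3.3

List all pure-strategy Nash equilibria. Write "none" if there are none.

(A, b1): Agent 1 can switch to B (3.9 → 5.9). Not NE.
(A, b2): Agent 1 can switch to C (4.9 → 5.6). Not NE.
(A, b3): Agent 1 gets 5.9, best alternative 4.5; Agent 2 gets 5.9, best alternative 4.6. No profitable deviation — NE.
(B, b1): Agent 1 gets 5.9, best alternative 4.4; Agent 2 gets 5.5, best alternative 3.5. No profitable deviation — NE.
(B, b2): Agent 1 can switch to A (4.4 → 4.9). Not NE.
(B, b3): Agent 1 can switch to A (1.1 → 5.9). Not NE.
(C, b1): Agent 1 can switch to A (0.7 → 3.9). Not NE.
(C, b2): Agent 1 gets 5.6, best alternative 4.9; Agent 2 gets 4.5, best alternative 3.3. No profitable deviation — NE.
(C, b3): Agent 1 can switch to A (4.1 → 5.9). Not NE.
(D, b1): Agent 1 can switch to B (4.4 → 5.9). Not NE.
(D, b2): Agent 1 can switch to A (0.9 → 4.9). Not NE.
(D, b3): Agent 1 can switch to A (4.5 → 5.9). Not NE.

Pure-strategy Nash equilibria: (A, b3), (B, b1), (C, b2)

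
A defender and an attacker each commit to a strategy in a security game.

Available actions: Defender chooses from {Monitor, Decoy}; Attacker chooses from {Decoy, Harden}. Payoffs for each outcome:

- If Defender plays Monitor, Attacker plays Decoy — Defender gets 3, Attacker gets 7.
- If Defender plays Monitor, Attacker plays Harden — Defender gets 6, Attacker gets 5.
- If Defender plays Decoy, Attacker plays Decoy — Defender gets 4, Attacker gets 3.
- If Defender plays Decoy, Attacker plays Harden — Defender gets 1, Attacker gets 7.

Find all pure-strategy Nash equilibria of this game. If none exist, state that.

Defender against Decoy: payoffs 3, 4 → best response Decoy.
Defender against Harden: payoffs 6, 1 → best response Monitor.
Attacker against Monitor: payoffs 7, 5 → best response Decoy.
Attacker against Decoy: payoffs 3, 7 → best response Harden.
No profile is a mutual best response for all players.

There is no pure-strategy Nash equilibrium.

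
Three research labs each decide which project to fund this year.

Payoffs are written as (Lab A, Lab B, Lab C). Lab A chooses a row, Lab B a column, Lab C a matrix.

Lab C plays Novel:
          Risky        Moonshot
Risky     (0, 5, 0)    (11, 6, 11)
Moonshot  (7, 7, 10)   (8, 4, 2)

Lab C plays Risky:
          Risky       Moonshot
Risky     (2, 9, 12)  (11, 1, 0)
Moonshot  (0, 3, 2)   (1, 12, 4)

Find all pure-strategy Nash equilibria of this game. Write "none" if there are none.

Lab A against (Risky, Novel): payoffs 0, 7 → best response Moonshot.
Lab A against (Risky, Risky): payoffs 2, 0 → best response Risky.
Lab A against (Moonshot, Novel): payoffs 11, 8 → best response Risky.
Lab A against (Moonshot, Risky): payoffs 11, 1 → best response Risky.
Lab B against (Risky, Novel): payoffs 5, 6 → best response Moonshot.
Lab B against (Risky, Risky): payoffs 9, 1 → best response Risky.
Lab B against (Moonshot, Novel): payoffs 7, 4 → best response Risky.
Lab B against (Moonshot, Risky): payoffs 3, 12 → best response Moonshot.
Lab C against (Risky, Risky): payoffs 0, 12 → best response Risky.
Lab C against (Risky, Moonshot): payoffs 11, 0 → best response Novel.
Lab C against (Moonshot, Risky): payoffs 10, 2 → best response Novel.
Lab C against (Moonshot, Moonshot): payoffs 2, 4 → best response Risky.
Mutual best responses: (Risky, Risky, Risky); (Risky, Moonshot, Novel); (Moonshot, Risky, Novel).

Pure-strategy Nash equilibria: (Risky, Risky, Risky), (Risky, Moonshot, Novel), (Moonshot, Risky, Novel)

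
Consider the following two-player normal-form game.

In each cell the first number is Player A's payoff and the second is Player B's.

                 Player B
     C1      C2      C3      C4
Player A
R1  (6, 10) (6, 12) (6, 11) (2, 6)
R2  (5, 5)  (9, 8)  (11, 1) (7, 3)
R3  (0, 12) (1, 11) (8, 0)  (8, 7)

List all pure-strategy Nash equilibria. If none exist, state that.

Player A against C1: payoffs 6, 5, 0 → best response R1.
Player A against C2: payoffs 6, 9, 1 → best response R2.
Player A against C3: payoffs 6, 11, 8 → best response R2.
Player A against C4: payoffs 2, 7, 8 → best response R3.
Player B against R1: payoffs 10, 12, 11, 6 → best response C2.
Player B against R2: payoffs 5, 8, 1, 3 → best response C2.
Player B against R3: payoffs 12, 11, 0, 7 → best response C1.
Mutual best responses: (R2, C2).

The unique pure-strategy Nash equilibrium is (R2, C2).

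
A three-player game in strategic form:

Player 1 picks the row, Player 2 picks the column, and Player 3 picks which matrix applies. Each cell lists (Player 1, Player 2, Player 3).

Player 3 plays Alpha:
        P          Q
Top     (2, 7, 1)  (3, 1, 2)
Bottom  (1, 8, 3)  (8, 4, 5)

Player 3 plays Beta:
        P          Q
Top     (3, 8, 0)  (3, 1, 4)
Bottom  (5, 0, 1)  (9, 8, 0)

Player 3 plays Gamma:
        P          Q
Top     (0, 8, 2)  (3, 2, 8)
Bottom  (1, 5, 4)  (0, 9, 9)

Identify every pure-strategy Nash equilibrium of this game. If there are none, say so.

(Top, P, Alpha): Player 3 can switch to Gamma (1 → 2). Not NE.
(Top, P, Beta): Player 1 can switch to Bottom (3 → 5). Not NE.
(Top, P, Gamma): Player 1 can switch to Bottom (0 → 1). Not NE.
(Top, Q, Alpha): Player 1 can switch to Bottom (3 → 8). Not NE.
(Top, Q, Beta): Player 1 can switch to Bottom (3 → 9). Not NE.
(Top, Q, Gamma): Player 2 can switch to P (2 → 8). Not NE.
(Bottom, P, Alpha): Player 1 can switch to Top (1 → 2). Not NE.
(Bottom, P, Beta): Player 2 can switch to Q (0 → 8). Not NE.
(The remaining 4 profiles each have a profitable deviation by the same check.)

No pure-strategy Nash equilibrium.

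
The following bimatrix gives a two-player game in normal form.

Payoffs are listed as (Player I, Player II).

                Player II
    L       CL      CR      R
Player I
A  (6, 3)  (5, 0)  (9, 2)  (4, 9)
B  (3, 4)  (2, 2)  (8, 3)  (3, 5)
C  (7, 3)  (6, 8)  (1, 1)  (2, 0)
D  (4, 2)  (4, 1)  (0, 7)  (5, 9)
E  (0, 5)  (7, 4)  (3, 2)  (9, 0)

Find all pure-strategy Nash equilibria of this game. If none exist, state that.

This game has no pure Nash equilibrium.

For each strategy profile, look for a profitable unilateral deviation.
(A, L): Player I can switch to C (6 → 7). Not NE.
(A, CL): Player I can switch to C (5 → 6). Not NE.
(A, CR): Player II can switch to L (2 → 3). Not NE.
(A, R): Player I can switch to D (4 → 5). Not NE.
(B, L): Player I can switch to A (3 → 6). Not NE.
(B, CL): Player I can switch to A (2 → 5). Not NE.
(B, CR): Player I can switch to A (8 → 9). Not NE.
(B, R): Player I can switch to A (3 → 4). Not NE.
(C, L): Player II can switch to CL (3 → 8). Not NE.
(C, CL): Player I can switch to E (6 → 7). Not NE.
(The remaining 10 profiles each have a profitable deviation by the same check.)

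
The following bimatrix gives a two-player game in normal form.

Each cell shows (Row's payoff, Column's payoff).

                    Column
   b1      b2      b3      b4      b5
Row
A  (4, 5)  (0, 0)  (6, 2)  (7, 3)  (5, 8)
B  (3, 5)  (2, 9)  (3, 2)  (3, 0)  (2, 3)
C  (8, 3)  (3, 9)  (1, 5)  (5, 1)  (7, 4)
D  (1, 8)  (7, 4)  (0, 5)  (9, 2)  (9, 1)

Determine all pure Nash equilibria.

For each player, find the best response to each opponent profile; mutual best responses are the pure NE.
Row against b1: payoffs 4, 3, 8, 1 → best response C.
Row against b2: payoffs 0, 2, 3, 7 → best response D.
Row against b3: payoffs 6, 3, 1, 0 → best response A.
Row against b4: payoffs 7, 3, 5, 9 → best response D.
Row against b5: payoffs 5, 2, 7, 9 → best response D.
Column against A: payoffs 5, 0, 2, 3, 8 → best response b5.
Column against B: payoffs 5, 9, 2, 0, 3 → best response b2.
Column against C: payoffs 3, 9, 5, 1, 4 → best response b2.
Column against D: payoffs 8, 4, 5, 2, 1 → best response b1.
No profile is a mutual best response for all players.

This game has no pure Nash equilibrium.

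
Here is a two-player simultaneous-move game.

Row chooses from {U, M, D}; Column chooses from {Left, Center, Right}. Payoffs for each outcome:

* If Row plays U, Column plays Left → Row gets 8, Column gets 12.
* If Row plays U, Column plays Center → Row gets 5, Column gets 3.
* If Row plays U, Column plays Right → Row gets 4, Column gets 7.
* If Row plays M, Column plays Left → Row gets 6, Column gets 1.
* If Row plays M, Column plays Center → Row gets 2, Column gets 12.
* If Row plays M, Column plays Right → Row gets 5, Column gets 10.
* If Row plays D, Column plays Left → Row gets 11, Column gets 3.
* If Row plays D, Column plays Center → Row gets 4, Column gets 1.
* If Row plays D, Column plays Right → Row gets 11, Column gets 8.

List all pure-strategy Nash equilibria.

Row against Left: payoffs 8, 6, 11 → best response D.
Row against Center: payoffs 5, 2, 4 → best response U.
Row against Right: payoffs 4, 5, 11 → best response D.
Column against U: payoffs 12, 3, 7 → best response Left.
Column against M: payoffs 1, 12, 10 → best response Center.
Column against D: payoffs 3, 1, 8 → best response Right.
Mutual best responses: (D, Right).

Pure NE: (D, Right)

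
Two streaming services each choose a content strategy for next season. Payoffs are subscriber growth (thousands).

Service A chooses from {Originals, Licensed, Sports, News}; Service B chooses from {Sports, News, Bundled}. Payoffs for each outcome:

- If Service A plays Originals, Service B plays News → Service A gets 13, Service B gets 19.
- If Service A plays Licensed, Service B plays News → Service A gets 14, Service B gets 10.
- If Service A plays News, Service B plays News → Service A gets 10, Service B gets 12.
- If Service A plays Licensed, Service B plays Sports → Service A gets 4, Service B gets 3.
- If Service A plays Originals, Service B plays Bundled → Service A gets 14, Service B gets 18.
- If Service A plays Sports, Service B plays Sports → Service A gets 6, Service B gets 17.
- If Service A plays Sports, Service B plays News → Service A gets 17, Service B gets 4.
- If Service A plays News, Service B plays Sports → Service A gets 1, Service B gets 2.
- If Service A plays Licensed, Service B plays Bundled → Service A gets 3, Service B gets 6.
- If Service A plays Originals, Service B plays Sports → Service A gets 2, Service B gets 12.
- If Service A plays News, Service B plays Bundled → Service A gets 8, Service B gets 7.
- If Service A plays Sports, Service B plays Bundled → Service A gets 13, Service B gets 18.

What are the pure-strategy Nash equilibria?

Service A against Sports: payoffs 2, 4, 6, 1 → best response Sports.
Service A against News: payoffs 13, 14, 17, 10 → best response Sports.
Service A against Bundled: payoffs 14, 3, 13, 8 → best response Originals.
Service B against Originals: payoffs 12, 19, 18 → best response News.
Service B against Licensed: payoffs 3, 10, 6 → best response News.
Service B against Sports: payoffs 17, 4, 18 → best response Bundled.
Service B against News: payoffs 2, 12, 7 → best response News.
No profile is a mutual best response for all players.

No pure-strategy Nash equilibrium.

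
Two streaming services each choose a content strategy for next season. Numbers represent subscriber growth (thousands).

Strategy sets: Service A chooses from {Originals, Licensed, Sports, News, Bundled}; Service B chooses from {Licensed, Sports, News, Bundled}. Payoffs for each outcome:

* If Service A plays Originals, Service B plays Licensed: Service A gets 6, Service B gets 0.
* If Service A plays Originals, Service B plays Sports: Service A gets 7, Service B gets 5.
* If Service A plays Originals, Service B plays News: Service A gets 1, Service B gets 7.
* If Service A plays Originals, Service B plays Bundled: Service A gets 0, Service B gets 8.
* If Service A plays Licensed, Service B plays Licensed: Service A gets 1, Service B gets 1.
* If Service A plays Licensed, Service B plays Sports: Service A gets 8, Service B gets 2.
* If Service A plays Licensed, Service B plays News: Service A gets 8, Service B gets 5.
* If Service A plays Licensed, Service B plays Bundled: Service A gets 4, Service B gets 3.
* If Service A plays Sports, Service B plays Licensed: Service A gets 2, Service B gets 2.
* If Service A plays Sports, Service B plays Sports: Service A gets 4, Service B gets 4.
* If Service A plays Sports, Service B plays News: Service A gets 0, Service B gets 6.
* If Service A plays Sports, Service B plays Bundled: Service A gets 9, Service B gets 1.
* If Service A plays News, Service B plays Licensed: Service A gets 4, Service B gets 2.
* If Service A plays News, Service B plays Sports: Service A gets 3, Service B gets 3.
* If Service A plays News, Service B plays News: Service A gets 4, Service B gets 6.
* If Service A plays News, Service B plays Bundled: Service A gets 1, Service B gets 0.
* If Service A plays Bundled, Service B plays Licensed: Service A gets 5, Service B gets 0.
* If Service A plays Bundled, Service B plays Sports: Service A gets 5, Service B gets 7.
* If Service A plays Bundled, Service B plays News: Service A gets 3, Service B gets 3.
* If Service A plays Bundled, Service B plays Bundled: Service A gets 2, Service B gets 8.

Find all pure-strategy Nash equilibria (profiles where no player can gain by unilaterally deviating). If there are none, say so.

(Licensed, News)

For each player, find the best response to each opponent profile; mutual best responses are the pure NE.
Service A against Licensed: payoffs 6, 1, 2, 4, 5 → best response Originals.
Service A against Sports: payoffs 7, 8, 4, 3, 5 → best response Licensed.
Service A against News: payoffs 1, 8, 0, 4, 3 → best response Licensed.
Service A against Bundled: payoffs 0, 4, 9, 1, 2 → best response Sports.
Service B against Originals: payoffs 0, 5, 7, 8 → best response Bundled.
Service B against Licensed: payoffs 1, 2, 5, 3 → best response News.
Service B against Sports: payoffs 2, 4, 6, 1 → best response News.
Service B against News: payoffs 2, 3, 6, 0 → best response News.
Service B against Bundled: payoffs 0, 7, 3, 8 → best response Bundled.
Mutual best responses: (Licensed, News).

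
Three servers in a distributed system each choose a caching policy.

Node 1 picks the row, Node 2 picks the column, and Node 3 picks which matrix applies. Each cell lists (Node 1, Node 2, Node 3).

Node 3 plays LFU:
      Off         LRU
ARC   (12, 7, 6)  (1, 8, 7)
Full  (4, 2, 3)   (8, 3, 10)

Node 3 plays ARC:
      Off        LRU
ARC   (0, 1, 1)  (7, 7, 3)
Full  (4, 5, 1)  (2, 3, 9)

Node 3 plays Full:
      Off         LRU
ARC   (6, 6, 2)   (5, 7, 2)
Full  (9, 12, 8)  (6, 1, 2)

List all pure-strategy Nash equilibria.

Check each profile: it is a Nash equilibrium iff no player can strictly gain by switching unilaterally.
(ARC, Off, LFU): Node 2 can switch to LRU (7 → 8). Not NE.
(ARC, Off, ARC): Node 1 can switch to Full (0 → 4). Not NE.
(ARC, Off, Full): Node 1 can switch to Full (6 → 9). Not NE.
(ARC, LRU, LFU): Node 1 can switch to Full (1 → 8). Not NE.
(ARC, LRU, ARC): Node 3 can switch to LFU (3 → 7). Not NE.
(ARC, LRU, Full): Node 1 can switch to Full (5 → 6). Not NE.
(Full, Off, LFU): Node 1 can switch to ARC (4 → 12). Not NE.
(Full, Off, ARC): Node 3 can switch to LFU (1 → 3). Not NE.
(Full, Off, Full): Node 1 gets 9, best alternative 6; Node 2 gets 12, best alternative 1; Node 3 gets 8, best alternative 3. No profitable deviation — NE.
(Full, LRU, LFU): Node 1 gets 8, best alternative 1; Node 2 gets 3, best alternative 2; Node 3 gets 10, best alternative 9. No profitable deviation — NE.
(Full, LRU, ARC): Node 1 can switch to ARC (2 → 7). Not NE.
(Full, LRU, Full): Node 2 can switch to Off (1 → 12). Not NE.

(Full, Off, Full) and (Full, LRU, LFU)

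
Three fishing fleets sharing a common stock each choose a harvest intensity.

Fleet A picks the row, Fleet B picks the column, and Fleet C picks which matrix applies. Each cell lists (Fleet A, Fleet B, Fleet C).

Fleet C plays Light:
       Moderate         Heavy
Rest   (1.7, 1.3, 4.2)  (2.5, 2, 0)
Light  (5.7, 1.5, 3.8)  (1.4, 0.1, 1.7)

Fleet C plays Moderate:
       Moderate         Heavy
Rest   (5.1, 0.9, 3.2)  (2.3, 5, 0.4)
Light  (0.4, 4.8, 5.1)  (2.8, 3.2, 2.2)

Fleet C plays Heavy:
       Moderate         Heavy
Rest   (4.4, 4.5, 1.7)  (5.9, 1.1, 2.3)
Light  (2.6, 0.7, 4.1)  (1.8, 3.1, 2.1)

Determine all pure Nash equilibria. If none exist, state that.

(Rest, Moderate, Light): Fleet A can switch to Light (1.7 → 5.7). Not NE.
(Rest, Moderate, Moderate): Fleet B can switch to Heavy (0.9 → 5). Not NE.
(Rest, Moderate, Heavy): Fleet C can switch to Light (1.7 → 4.2). Not NE.
(Rest, Heavy, Light): Fleet C can switch to Moderate (0 → 0.4). Not NE.
(Rest, Heavy, Moderate): Fleet A can switch to Light (2.3 → 2.8). Not NE.
(Rest, Heavy, Heavy): Fleet B can switch to Moderate (1.1 → 4.5). Not NE.
(The remaining 6 profiles each have a profitable deviation by the same check.)

This game has no pure Nash equilibrium.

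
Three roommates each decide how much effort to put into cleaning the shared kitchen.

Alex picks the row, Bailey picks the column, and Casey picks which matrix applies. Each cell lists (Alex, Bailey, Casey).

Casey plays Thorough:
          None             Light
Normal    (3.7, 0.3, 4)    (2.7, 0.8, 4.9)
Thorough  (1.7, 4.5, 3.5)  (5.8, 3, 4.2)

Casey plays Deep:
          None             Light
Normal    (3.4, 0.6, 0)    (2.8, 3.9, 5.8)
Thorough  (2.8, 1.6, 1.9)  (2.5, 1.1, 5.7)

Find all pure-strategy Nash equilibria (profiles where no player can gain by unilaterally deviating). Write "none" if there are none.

(Normal, Light, Deep)

Check each profile: it is a Nash equilibrium iff no player can strictly gain by switching unilaterally.
(Normal, None, Thorough): Bailey can switch to Light (0.3 → 0.8). Not NE.
(Normal, None, Deep): Bailey can switch to Light (0.6 → 3.9). Not NE.
(Normal, Light, Thorough): Alex can switch to Thorough (2.7 → 5.8). Not NE.
(Normal, Light, Deep): Alex gets 2.8, best alternative 2.5; Bailey gets 3.9, best alternative 0.6; Casey gets 5.8, best alternative 4.9. No profitable deviation — NE.
(Thorough, None, Thorough): Alex can switch to Normal (1.7 → 3.7). Not NE.
(Thorough, None, Deep): Alex can switch to Normal (2.8 → 3.4). Not NE.
(Thorough, Light, Thorough): Bailey can switch to None (3 → 4.5). Not NE.
(Thorough, Light, Deep): Alex can switch to Normal (2.5 → 2.8). Not NE.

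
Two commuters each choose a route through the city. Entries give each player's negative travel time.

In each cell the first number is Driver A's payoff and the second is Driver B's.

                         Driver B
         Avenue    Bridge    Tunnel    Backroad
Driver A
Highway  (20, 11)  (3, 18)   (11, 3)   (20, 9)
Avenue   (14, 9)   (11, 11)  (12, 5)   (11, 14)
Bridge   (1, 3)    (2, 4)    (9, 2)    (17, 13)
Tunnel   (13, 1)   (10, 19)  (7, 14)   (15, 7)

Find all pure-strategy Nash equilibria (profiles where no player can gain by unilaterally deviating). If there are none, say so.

Driver A against Avenue: payoffs 20, 14, 1, 13 → best response Highway.
Driver A against Bridge: payoffs 3, 11, 2, 10 → best response Avenue.
Driver A against Tunnel: payoffs 11, 12, 9, 7 → best response Avenue.
Driver A against Backroad: payoffs 20, 11, 17, 15 → best response Highway.
Driver B against Highway: payoffs 11, 18, 3, 9 → best response Bridge.
Driver B against Avenue: payoffs 9, 11, 5, 14 → best response Backroad.
Driver B against Bridge: payoffs 3, 4, 2, 13 → best response Backroad.
Driver B against Tunnel: payoffs 1, 19, 14, 7 → best response Bridge.
No profile is a mutual best response for all players.

No pure-strategy Nash equilibrium.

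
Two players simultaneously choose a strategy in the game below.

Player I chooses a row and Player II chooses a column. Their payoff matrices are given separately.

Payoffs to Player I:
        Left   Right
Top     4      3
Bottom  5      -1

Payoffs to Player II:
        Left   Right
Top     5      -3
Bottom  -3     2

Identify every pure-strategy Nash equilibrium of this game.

(Top, Left): Player I can switch to Bottom (4 → 5). Not NE.
(Top, Right): Player II can switch to Left (-3 → 5). Not NE.
(Bottom, Left): Player II can switch to Right (-3 → 2). Not NE.
(Bottom, Right): Player I can switch to Top (-1 → 3). Not NE.

No pure-strategy Nash equilibrium.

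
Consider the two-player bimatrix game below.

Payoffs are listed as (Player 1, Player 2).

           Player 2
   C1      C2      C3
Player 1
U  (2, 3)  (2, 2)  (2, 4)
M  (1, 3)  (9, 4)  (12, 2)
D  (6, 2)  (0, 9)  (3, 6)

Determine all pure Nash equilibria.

Pure NE: (M, C2)

(U, C1): Player 1 can switch to D (2 → 6). Not NE.
(U, C2): Player 1 can switch to M (2 → 9). Not NE.
(U, C3): Player 1 can switch to M (2 → 12). Not NE.
(M, C1): Player 1 can switch to U (1 → 2). Not NE.
(M, C2): Player 1 gets 9, best alternative 2; Player 2 gets 4, best alternative 3. No profitable deviation — NE.
(M, C3): Player 2 can switch to C1 (2 → 3). Not NE.
(D, C1): Player 2 can switch to C2 (2 → 9). Not NE.
(D, C2): Player 1 can switch to U (0 → 2). Not NE.
(D, C3): Player 1 can switch to M (3 → 12). Not NE.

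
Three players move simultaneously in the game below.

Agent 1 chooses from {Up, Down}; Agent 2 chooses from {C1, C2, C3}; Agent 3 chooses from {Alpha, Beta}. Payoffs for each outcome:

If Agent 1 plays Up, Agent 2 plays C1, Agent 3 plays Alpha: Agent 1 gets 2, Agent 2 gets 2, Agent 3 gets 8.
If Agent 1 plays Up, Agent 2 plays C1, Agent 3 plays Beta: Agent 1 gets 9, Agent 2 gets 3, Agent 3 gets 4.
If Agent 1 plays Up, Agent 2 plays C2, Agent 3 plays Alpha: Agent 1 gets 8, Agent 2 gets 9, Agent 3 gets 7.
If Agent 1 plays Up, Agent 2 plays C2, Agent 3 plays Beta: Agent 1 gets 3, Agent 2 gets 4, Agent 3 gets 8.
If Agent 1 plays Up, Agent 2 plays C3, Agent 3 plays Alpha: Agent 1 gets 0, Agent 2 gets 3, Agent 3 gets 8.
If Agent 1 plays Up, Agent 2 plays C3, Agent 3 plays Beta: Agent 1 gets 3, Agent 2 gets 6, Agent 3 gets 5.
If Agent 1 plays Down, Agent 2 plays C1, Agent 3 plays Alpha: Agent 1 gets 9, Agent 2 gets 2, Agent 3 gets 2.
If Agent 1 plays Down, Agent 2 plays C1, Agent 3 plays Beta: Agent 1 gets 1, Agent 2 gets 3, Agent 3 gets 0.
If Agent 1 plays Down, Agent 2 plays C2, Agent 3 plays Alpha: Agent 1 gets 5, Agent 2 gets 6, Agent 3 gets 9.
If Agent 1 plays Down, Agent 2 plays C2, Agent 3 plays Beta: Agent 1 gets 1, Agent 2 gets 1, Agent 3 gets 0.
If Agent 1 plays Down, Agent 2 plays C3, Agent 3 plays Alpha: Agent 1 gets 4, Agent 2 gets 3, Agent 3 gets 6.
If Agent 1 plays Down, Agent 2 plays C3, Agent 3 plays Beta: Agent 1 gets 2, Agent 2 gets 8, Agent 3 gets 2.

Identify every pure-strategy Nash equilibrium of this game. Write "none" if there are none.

For each strategy profile, look for a profitable unilateral deviation.
(Up, C1, Alpha): Agent 1 can switch to Down (2 → 9). Not NE.
(Up, C1, Beta): Agent 2 can switch to C2 (3 → 4). Not NE.
(Up, C2, Alpha): Agent 3 can switch to Beta (7 → 8). Not NE.
(Up, C2, Beta): Agent 2 can switch to C3 (4 → 6). Not NE.
(Up, C3, Alpha): Agent 1 can switch to Down (0 → 4). Not NE.
(Up, C3, Beta): Agent 3 can switch to Alpha (5 → 8). Not NE.
(Down, C1, Alpha): Agent 2 can switch to C2 (2 → 6). Not NE.
(Down, C1, Beta): Agent 1 can switch to Up (1 → 9). Not NE.
(Down, C2, Alpha): Agent 1 can switch to Up (5 → 8). Not NE.
(Down, C2, Beta): Agent 1 can switch to Up (1 → 3). Not NE.
(Down, C3, Alpha): Agent 2 can switch to C2 (3 → 6). Not NE.
(Down, C3, Beta): Agent 1 can switch to Up (2 → 3). Not NE.

There is no pure-strategy Nash equilibrium.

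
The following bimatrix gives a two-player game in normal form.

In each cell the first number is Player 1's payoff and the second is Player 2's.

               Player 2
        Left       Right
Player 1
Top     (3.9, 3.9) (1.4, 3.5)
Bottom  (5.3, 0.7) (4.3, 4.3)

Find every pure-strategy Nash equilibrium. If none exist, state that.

(Top, Left): Player 1 can switch to Bottom (3.9 → 5.3). Not NE.
(Top, Right): Player 1 can switch to Bottom (1.4 → 4.3). Not NE.
(Bottom, Left): Player 2 can switch to Right (0.7 → 4.3). Not NE.
(Bottom, Right): Player 1 gets 4.3, best alternative 1.4; Player 2 gets 4.3, best alternative 0.7. No profitable deviation — NE.

The unique pure-strategy Nash equilibrium is (Bottom, Right).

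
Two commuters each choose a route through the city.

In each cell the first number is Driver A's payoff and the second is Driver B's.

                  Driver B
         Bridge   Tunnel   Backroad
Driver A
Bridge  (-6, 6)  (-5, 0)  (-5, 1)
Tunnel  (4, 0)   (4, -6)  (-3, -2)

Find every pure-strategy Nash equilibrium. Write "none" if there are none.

For each player, find the best response to each opponent profile; mutual best responses are the pure NE.
Driver A against Bridge: payoffs -6, 4 → best response Tunnel.
Driver A against Tunnel: payoffs -5, 4 → best response Tunnel.
Driver A against Backroad: payoffs -5, -3 → best response Tunnel.
Driver B against Bridge: payoffs 6, 0, 1 → best response Bridge.
Driver B against Tunnel: payoffs 0, -6, -2 → best response Bridge.
Mutual best responses: (Tunnel, Bridge).

(Tunnel, Bridge)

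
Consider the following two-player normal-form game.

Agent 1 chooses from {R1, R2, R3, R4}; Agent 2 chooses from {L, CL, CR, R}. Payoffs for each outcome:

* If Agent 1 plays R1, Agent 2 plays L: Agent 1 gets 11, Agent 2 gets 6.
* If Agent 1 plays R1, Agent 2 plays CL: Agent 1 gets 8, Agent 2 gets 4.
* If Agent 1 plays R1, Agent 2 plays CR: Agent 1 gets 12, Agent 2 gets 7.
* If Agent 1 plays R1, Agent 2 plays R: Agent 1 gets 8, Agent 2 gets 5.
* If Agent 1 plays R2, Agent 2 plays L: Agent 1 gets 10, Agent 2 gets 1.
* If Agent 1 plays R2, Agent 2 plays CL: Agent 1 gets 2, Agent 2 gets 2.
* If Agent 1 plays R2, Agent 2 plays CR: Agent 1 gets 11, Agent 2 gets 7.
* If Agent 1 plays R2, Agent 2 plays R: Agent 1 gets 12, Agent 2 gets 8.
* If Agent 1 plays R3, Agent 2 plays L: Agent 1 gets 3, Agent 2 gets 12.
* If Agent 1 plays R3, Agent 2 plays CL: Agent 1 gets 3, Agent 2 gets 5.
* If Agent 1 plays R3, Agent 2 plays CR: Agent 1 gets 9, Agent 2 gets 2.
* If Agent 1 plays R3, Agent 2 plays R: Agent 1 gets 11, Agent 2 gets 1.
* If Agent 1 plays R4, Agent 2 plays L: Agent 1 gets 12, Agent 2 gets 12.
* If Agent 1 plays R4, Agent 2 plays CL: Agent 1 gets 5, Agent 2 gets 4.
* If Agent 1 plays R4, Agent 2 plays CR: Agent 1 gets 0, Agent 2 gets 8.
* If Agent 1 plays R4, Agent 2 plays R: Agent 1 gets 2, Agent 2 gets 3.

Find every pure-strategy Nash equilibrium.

For each strategy profile, look for a profitable unilateral deviation.
(R1, L): Agent 1 can switch to R4 (11 → 12). Not NE.
(R1, CL): Agent 2 can switch to L (4 → 6). Not NE.
(R1, CR): Agent 1 gets 12, best alternative 11; Agent 2 gets 7, best alternative 6. No profitable deviation — NE.
(R1, R): Agent 1 can switch to R2 (8 → 12). Not NE.
(R2, L): Agent 1 can switch to R1 (10 → 11). Not NE.
(R2, CL): Agent 1 can switch to R1 (2 → 8). Not NE.
(R2, CR): Agent 1 can switch to R1 (11 → 12). Not NE.
(R2, R): Agent 1 gets 12, best alternative 11; Agent 2 gets 8, best alternative 7. No profitable deviation — NE.
(R3, L): Agent 1 can switch to R1 (3 → 11). Not NE.
(R3, CL): Agent 1 can switch to R1 (3 → 8). Not NE.
(R3, CR): Agent 1 can switch to R1 (9 → 12). Not NE.
(R3, R): Agent 1 can switch to R2 (11 → 12). Not NE.
(R4, L): Agent 1 gets 12, best alternative 11; Agent 2 gets 12, best alternative 8. No profitable deviation — NE.
(The remaining 3 profiles each have a profitable deviation by the same check.)

Pure-strategy Nash equilibria: (R1, CR), (R2, R), (R4, L)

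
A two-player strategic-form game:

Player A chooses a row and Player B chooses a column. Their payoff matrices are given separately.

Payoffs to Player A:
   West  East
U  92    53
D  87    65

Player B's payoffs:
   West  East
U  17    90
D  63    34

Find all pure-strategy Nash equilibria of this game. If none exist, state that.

For each strategy profile, look for a profitable unilateral deviation.
(U, West): Player B can switch to East (17 → 90). Not NE.
(U, East): Player A can switch to D (53 → 65). Not NE.
(D, West): Player A can switch to U (87 → 92). Not NE.
(D, East): Player B can switch to West (34 → 63). Not NE.

No pure-strategy Nash equilibrium.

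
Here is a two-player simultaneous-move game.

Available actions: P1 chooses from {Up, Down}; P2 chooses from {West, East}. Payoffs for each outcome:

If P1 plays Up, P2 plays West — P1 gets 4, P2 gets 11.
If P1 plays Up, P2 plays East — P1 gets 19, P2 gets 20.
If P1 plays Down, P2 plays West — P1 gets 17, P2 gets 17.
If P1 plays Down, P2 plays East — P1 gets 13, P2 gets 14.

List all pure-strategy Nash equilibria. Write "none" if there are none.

P1 against West: payoffs 4, 17 → best response Down.
P1 against East: payoffs 19, 13 → best response Up.
P2 against Up: payoffs 11, 20 → best response East.
P2 against Down: payoffs 17, 14 → best response West.
Mutual best responses: (Up, East); (Down, West).

The pure Nash equilibria are (Up, East) and (Down, West).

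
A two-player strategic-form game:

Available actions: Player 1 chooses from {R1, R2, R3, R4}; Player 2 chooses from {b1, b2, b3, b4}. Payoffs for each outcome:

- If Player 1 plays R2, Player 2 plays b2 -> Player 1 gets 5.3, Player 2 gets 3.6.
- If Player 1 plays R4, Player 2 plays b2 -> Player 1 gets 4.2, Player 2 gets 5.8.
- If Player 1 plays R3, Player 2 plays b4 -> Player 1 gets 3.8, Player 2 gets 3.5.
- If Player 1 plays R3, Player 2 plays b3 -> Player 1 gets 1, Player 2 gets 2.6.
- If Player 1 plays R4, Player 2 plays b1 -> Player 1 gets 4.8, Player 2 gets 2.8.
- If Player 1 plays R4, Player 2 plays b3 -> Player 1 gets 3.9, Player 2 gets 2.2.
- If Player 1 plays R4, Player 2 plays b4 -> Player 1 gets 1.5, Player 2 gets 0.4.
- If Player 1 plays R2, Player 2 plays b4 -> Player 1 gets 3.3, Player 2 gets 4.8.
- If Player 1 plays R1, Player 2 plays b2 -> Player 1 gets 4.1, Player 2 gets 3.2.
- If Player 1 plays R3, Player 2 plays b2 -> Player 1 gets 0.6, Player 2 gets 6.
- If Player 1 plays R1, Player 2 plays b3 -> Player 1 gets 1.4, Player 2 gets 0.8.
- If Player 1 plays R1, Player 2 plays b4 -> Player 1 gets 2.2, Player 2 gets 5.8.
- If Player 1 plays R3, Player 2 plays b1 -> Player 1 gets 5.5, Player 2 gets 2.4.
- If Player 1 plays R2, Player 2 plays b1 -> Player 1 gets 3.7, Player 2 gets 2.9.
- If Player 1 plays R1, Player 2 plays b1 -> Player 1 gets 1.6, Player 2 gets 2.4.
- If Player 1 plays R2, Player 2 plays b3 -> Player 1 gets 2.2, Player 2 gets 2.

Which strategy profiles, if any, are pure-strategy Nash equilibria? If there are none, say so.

(R1, b1): Player 1 can switch to R2 (1.6 → 3.7). Not NE.
(R1, b2): Player 1 can switch to R2 (4.1 → 5.3). Not NE.
(R1, b3): Player 1 can switch to R2 (1.4 → 2.2). Not NE.
(R1, b4): Player 1 can switch to R2 (2.2 → 3.3). Not NE.
(R2, b1): Player 1 can switch to R3 (3.7 → 5.5). Not NE.
(R2, b2): Player 2 can switch to b4 (3.6 → 4.8). Not NE.
(R2, b3): Player 1 can switch to R4 (2.2 → 3.9). Not NE.
(R2, b4): Player 1 can switch to R3 (3.3 → 3.8). Not NE.
(R3, b1): Player 2 can switch to b2 (2.4 → 6). Not NE.
(R3, b2): Player 1 can switch to R1 (0.6 → 4.1). Not NE.
(R3, b3): Player 1 can switch to R1 (1 → 1.4). Not NE.
(R3, b4): Player 2 can switch to b2 (3.5 → 6). Not NE.
(The remaining 4 profiles each have a profitable deviation by the same check.)

No pure-strategy Nash equilibrium.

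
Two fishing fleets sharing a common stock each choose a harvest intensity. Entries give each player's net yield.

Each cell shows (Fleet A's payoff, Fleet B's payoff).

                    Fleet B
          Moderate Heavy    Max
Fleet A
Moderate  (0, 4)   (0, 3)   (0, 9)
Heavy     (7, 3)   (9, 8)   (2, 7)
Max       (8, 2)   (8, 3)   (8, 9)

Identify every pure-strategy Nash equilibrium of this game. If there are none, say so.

For each player, find the best response to each opponent profile; mutual best responses are the pure NE.
Fleet A against Moderate: payoffs 0, 7, 8 → best response Max.
Fleet A against Heavy: payoffs 0, 9, 8 → best response Heavy.
Fleet A against Max: payoffs 0, 2, 8 → best response Max.
Fleet B against Moderate: payoffs 4, 3, 9 → best response Max.
Fleet B against Heavy: payoffs 3, 8, 7 → best response Heavy.
Fleet B against Max: payoffs 2, 3, 9 → best response Max.
Mutual best responses: (Heavy, Heavy); (Max, Max).

Pure-strategy Nash equilibria: (Heavy, Heavy); (Max, Max)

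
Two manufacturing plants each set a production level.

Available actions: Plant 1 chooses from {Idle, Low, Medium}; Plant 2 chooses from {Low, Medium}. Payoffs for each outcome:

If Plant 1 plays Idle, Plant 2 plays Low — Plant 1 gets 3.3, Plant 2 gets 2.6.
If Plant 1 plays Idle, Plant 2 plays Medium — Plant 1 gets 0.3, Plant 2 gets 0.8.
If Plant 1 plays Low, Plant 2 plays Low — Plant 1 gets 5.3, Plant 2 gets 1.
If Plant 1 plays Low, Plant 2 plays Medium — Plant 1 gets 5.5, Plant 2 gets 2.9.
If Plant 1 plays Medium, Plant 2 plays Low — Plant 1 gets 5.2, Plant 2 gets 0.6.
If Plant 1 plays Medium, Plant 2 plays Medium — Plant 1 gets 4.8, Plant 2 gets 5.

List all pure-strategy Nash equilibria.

(Idle, Low): Plant 1 can switch to Low (3.3 → 5.3). Not NE.
(Idle, Medium): Plant 1 can switch to Low (0.3 → 5.5). Not NE.
(Low, Low): Plant 2 can switch to Medium (1 → 2.9). Not NE.
(Low, Medium): Plant 1 gets 5.5, best alternative 4.8; Plant 2 gets 2.9, best alternative 1. No profitable deviation — NE.
(Medium, Low): Plant 1 can switch to Low (5.2 → 5.3). Not NE.
(Medium, Medium): Plant 1 can switch to Low (4.8 → 5.5). Not NE.

(Low, Medium)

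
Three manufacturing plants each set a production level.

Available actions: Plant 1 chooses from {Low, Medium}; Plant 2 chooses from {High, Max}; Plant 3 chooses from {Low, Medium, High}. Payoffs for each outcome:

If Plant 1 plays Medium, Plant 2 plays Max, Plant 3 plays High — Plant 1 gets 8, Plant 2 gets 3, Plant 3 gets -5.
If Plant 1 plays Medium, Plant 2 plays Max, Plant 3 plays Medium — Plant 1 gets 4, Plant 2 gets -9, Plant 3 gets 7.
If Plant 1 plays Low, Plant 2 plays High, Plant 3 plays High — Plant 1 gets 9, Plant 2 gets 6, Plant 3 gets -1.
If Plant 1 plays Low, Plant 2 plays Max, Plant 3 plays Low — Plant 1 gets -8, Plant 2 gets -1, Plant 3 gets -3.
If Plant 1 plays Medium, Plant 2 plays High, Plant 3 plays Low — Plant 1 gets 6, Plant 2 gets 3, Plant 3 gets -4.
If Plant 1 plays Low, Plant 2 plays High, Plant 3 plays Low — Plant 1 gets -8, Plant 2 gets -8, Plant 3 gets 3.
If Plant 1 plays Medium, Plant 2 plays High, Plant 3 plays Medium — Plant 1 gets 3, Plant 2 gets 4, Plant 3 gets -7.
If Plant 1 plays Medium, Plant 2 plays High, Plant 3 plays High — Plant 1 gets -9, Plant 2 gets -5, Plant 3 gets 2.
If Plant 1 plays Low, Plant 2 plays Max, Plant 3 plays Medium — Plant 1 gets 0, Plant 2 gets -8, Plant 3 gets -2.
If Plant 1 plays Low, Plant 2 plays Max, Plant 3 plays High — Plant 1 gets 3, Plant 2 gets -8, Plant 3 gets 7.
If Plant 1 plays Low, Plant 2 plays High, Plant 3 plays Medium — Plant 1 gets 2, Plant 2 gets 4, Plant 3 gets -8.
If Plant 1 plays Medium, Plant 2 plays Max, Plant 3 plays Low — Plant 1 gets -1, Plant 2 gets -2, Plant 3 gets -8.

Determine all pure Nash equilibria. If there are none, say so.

No pure-strategy Nash equilibrium.

Check each profile: it is a Nash equilibrium iff no player can strictly gain by switching unilaterally.
(Low, High, Low): Plant 1 can switch to Medium (-8 → 6). Not NE.
(Low, High, Medium): Plant 1 can switch to Medium (2 → 3). Not NE.
(Low, High, High): Plant 3 can switch to Low (-1 → 3). Not NE.
(Low, Max, Low): Plant 1 can switch to Medium (-8 → -1). Not NE.
(Low, Max, Medium): Plant 1 can switch to Medium (0 → 4). Not NE.
(Low, Max, High): Plant 1 can switch to Medium (3 → 8). Not NE.
(Medium, High, Low): Plant 3 can switch to High (-4 → 2). Not NE.
(Medium, High, Medium): Plant 3 can switch to Low (-7 → -4). Not NE.
(The remaining 4 profiles each have a profitable deviation by the same check.)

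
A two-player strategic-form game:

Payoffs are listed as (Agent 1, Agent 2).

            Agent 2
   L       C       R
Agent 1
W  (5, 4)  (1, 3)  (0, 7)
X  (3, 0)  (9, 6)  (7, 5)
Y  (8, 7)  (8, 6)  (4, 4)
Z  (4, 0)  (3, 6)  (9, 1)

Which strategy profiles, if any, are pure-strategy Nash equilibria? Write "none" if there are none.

(W, L): Agent 1 can switch to Y (5 → 8). Not NE.
(W, C): Agent 1 can switch to X (1 → 9). Not NE.
(W, R): Agent 1 can switch to X (0 → 7). Not NE.
(X, L): Agent 1 can switch to W (3 → 5). Not NE.
(X, C): Agent 1 gets 9, best alternative 8; Agent 2 gets 6, best alternative 5. No profitable deviation — NE.
(X, R): Agent 1 can switch to Z (7 → 9). Not NE.
(Y, L): Agent 1 gets 8, best alternative 5; Agent 2 gets 7, best alternative 6. No profitable deviation — NE.
(Y, C): Agent 1 can switch to X (8 → 9). Not NE.
(Y, R): Agent 1 can switch to X (4 → 7). Not NE.
(Z, L): Agent 1 can switch to W (4 → 5). Not NE.
(Z, C): Agent 1 can switch to X (3 → 9). Not NE.
(Z, R): Agent 2 can switch to C (1 → 6). Not NE.

Pure-strategy Nash equilibria: (X, C); (Y, L)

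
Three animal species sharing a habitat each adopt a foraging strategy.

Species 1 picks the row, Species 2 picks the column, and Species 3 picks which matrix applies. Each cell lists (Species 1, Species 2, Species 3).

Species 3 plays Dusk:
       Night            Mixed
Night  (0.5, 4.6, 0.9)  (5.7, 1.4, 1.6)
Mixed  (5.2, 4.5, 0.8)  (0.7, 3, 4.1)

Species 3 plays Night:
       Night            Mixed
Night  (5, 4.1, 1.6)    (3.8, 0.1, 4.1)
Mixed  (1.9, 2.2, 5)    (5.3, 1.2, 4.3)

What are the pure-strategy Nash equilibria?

Species 1 against (Night, Dusk): payoffs 0.5, 5.2 → best response Mixed.
Species 1 against (Night, Night): payoffs 5, 1.9 → best response Night.
Species 1 against (Mixed, Dusk): payoffs 5.7, 0.7 → best response Night.
Species 1 against (Mixed, Night): payoffs 3.8, 5.3 → best response Mixed.
Species 2 against (Night, Dusk): payoffs 4.6, 1.4 → best response Night.
Species 2 against (Night, Night): payoffs 4.1, 0.1 → best response Night.
Species 2 against (Mixed, Dusk): payoffs 4.5, 3 → best response Night.
Species 2 against (Mixed, Night): payoffs 2.2, 1.2 → best response Night.
Species 3 against (Night, Night): payoffs 0.9, 1.6 → best response Night.
Species 3 against (Night, Mixed): payoffs 1.6, 4.1 → best response Night.
Species 3 against (Mixed, Night): payoffs 0.8, 5 → best response Night.
Species 3 against (Mixed, Mixed): payoffs 4.1, 4.3 → best response Night.
Mutual best responses: (Night, Night, Night).

(Night, Night, Night)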